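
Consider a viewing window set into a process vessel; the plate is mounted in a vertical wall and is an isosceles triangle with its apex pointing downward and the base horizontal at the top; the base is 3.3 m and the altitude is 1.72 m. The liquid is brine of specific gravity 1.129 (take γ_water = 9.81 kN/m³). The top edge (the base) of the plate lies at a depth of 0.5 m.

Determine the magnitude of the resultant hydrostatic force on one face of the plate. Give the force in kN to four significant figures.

γ = 1.129 × 9.81 = 11.07549 kN/m³.
With the apex down, the centroid sits h/3 = 1.72/3 = 0.573333 m below the base (the top edge), so the centroid depth is h_c = 0.5 + 0.573333 = 1.07333 m.
A = ½ × 3.3 × 1.72 = 2.838 m².
Resultant F = γ·h_c·A = 11.07549 × 1.07333 × 2.838 = 33.7372 kN.

F ≈ 33.74 kN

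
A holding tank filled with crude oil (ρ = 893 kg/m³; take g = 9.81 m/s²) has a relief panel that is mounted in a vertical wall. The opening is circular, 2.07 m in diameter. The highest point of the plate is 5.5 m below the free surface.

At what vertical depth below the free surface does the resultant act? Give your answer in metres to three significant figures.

γ = ρg = 893 × 9.81 / 1000 = 8.76033 kN/m³.
The centroid is at the centre, 1.035 m below the top of the plate, so the centroid depth is h_c = 5.5 + 1.035 = 6.535 m.
A = π(1.035)² = 3.36535 m².
Resultant F = γ·h_c·A = 8.76033 × 6.535 × 3.36535 = 192.662 kN.
I_c = πr⁴/4 = π × 1.035⁴/4 = 0.901262 m⁴.
Centre of pressure: y_p = y_c + I_c/(y_c·A) = 6.535 + 0.901262/(6.535 × 3.36535) = 6.535 + 0.0409803 = 6.57598 m along the plane.

h_p = 6.58 m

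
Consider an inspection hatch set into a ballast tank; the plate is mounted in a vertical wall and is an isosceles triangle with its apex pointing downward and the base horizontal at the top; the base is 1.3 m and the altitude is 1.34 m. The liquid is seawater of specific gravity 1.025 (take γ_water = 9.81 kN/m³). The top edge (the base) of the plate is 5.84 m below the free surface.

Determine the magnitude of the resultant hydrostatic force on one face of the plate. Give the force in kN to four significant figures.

F ≈ 55.06 kN

γ = 1.025 × 9.81 = 10.05525 kN/m³.
With the apex down, the centroid sits h/3 = 1.34/3 = 0.446667 m below the base (the top edge), so the centroid depth is h_c = 5.84 + 0.446667 = 6.28667 m.
A = ½ × 1.3 × 1.34 = 0.871 m².
Resultant F = γ·h_c·A = 10.05525 × 6.28667 × 0.871 = 55.0594 kN.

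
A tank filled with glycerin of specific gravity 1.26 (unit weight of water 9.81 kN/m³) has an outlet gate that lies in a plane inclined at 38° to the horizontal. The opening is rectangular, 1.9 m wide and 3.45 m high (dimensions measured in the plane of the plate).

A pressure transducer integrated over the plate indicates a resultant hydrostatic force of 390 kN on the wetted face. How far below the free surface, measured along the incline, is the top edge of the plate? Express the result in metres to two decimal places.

y_top ≈ 6.09 m

γ = 1.26 × 9.81 = 12.3606 kN/m³.
A = 1.9 × 3.45 = 6.555 m².
From F = γ·h_c·A, the centroid depth is h_c = 390/(12.3606 × 6.555) = 4.8134 m.
Let θ = 38° be the plate's angle to the horizontal; measure y along the incline from where the plane meets the free surface. Vertical depth h = y·sinθ with sinθ = 0.615661.
Along the incline, y_c = h_c/sinθ = 4.8134/0.615661 = 7.81826 m.
The centroid lies 3.45/2 = 1.725 m below the top edge, so the top edge sits at y_top = 7.81826 − 1.725 = 6.09326 m along the incline.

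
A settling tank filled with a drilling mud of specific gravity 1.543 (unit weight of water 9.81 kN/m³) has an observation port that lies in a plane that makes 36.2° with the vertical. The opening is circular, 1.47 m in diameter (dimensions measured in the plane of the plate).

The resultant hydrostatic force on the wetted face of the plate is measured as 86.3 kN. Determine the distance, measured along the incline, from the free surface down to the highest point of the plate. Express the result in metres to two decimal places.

γ = 1.543 × 9.81 = 15.13683 kN/m³.
A = π(0.735)² = 1.69717 m².
From F = γ·h_c·A, the centroid depth is h_c = 86.3/(15.13683 × 1.69717) = 3.35931 m.
The plate makes 36.2° with the vertical, i.e. θ = 90° − 36.2° = 53.8° to the horizontal. Measuring y along the incline from the free-surface line, vertical depth h = y·sinθ with sinθ = 0.806960.
Along the incline, y_c = h_c/sinθ = 3.35931/0.806960 = 4.16292 m.
The centroid is at the centre, 0.735 m below the top of the plate, so the highest point sits at y_top = 4.16292 − 0.735 = 3.42792 m along the incline.

y_top ≈ 3.43 m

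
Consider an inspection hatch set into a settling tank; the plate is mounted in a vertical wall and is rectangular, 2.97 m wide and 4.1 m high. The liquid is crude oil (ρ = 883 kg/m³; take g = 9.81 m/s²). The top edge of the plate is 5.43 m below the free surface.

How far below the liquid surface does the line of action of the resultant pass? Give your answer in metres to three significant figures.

h_p = 7.67 m

γ = ρg = 883 × 9.81 / 1000 = 8.66223 kN/m³.
The centroid lies 4.1/2 = 2.05 m below the top edge, so the centroid depth is h_c = 5.43 + 2.05 = 7.48 m.
A = 2.97 × 4.1 = 12.177 m².
Resultant F = γ·h_c·A = 8.66223 × 7.48 × 12.177 = 788.99 kN.
I_c = b·h³/12 = 2.97 × 4.1³/12 = 17.0579 m⁴.
Centre of pressure: y_p = y_c + I_c/(y_c·A) = 7.48 + 17.0579/(7.48 × 12.177) = 7.48 + 0.187277 = 7.66728 m along the plane.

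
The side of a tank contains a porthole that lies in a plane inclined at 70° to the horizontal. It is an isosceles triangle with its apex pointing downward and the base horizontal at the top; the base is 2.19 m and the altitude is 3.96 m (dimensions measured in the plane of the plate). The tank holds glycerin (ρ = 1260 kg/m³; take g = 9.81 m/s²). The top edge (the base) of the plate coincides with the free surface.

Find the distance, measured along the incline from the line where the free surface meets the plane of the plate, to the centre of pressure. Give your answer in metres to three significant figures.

γ = ρg = 1260 × 9.81 / 1000 = 12.3606 kN/m³.
Let θ = 70° be the plate's angle to the horizontal; measure y along the incline from where the plane meets the free surface. Vertical depth h = y·sinθ with sinθ = 0.939693.
With the apex down, the centroid sits h/3 = 3.96/3 = 1.32 m below the base (the top edge), so y_c = 1.32 m and h_c = 1.32 × 0.939693 = 1.24039 m.
A = ½ × 2.19 × 3.96 = 4.3362 m².
Resultant F = γ·h_c·A = 12.3606 × 1.24039 × 4.3362 = 66.4825 kN.
I_c = b·h³/36 = 2.19 × 3.96³/36 = 3.7777 m⁴.
Centre of pressure: y_p = y_c + I_c/(y_c·A) = 1.32 + 3.7777/(1.32 × 4.3362) = 1.32 + 0.66 = 1.98 m along the plane.

y_p = 1.98 m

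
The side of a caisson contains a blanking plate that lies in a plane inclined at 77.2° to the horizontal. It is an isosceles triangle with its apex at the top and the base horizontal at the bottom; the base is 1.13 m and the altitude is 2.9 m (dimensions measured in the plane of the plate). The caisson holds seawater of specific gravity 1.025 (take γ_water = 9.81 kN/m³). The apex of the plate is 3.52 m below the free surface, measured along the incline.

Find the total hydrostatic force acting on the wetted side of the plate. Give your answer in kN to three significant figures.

F ≈ 87.6 kN

γ = 1.025 × 9.81 = 10.05525 kN/m³.
Let θ = 77.2° be the plate's angle to the horizontal; measure y along the incline from where the plane meets the free surface. Vertical depth h = y·sinθ with sinθ = 0.975149.
With the apex up, the centroid sits 2h/3 = 2 × 2.9/3 = 1.93333 m below the apex, so y_c = 3.52 + 1.93333 = 5.45333 m and h_c = 5.45333 × 0.975149 = 5.31781 m.
A = ½ × 1.13 × 2.9 = 1.6385 m².
Resultant F = γ·h_c·A = 10.05525 × 5.31781 × 1.6385 = 87.6137 kN.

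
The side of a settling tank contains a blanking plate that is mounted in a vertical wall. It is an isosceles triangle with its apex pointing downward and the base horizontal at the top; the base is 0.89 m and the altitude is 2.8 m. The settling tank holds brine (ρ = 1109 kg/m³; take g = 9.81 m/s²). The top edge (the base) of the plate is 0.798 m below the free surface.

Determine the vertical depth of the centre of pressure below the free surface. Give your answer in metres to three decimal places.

h_p = 1.983 m

γ = ρg = 1109 × 9.81 / 1000 = 10.87929 kN/m³.
With the apex down, the centroid sits h/3 = 2.8/3 = 0.933333 m below the base (the top edge), so the centroid depth is h_c = 0.798 + 0.933333 = 1.73133 m.
A = ½ × 0.89 × 2.8 = 1.246 m².
Resultant F = γ·h_c·A = 10.87929 × 1.73133 × 1.246 = 23.4692 kN.
I_c = b·h³/36 = 0.89 × 2.8³/36 = 0.542702 m⁴.
Centre of pressure: y_p = y_c + I_c/(y_c·A) = 1.73133 + 0.542702/(1.73133 × 1.246) = 1.73133 + 0.251573 = 1.9829 m along the plane.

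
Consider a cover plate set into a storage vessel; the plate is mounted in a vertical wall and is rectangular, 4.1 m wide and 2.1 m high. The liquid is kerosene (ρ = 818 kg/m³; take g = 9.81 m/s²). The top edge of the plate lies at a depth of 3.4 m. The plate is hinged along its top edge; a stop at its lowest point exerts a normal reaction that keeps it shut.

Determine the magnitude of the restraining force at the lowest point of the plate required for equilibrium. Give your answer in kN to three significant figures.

P ≈ 166 kN

γ = ρg = 818 × 9.81 / 1000 = 8.02458 kN/m³.
The centroid lies 2.1/2 = 1.05 m below the top edge, so the centroid depth is h_c = 3.4 + 1.05 = 4.45 m.
A = 4.1 × 2.1 = 8.61 m².
Resultant F = γ·h_c·A = 8.02458 × 4.45 × 8.61 = 307.458 kN.
I_c = b·h³/12 = 4.1 × 2.1³/12 = 3.16418 m⁴.
Centre of pressure: y_p = y_c + I_c/(y_c·A) = 4.45 + 3.16418/(4.45 × 8.61) = 4.45 + 0.0825844 = 4.53258 m along the plane.
The resultant acts 1.05 + 0.0825844 = 1.13258 m (along the plate) below the hinge at the top edge, so the moment about the hinge is M = F × 1.13258 = 307.458 × 1.13258 = 348.221 kN·m.
A normal force at the bottom, 2.1 m from the hinge, must supply this moment: P = 348.221/2.1 = 165.82 kN.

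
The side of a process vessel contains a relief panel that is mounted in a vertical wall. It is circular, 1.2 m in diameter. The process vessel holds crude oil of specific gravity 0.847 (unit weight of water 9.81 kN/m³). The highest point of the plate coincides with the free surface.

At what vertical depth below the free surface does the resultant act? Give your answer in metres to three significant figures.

γ = 0.847 × 9.81 = 8.30907 kN/m³.
The centroid is at the centre, 0.6 m below the top of the plate, so the centroid depth is h_c = 0.6 m.
A = π(0.6)² = 1.13097 m².
Resultant F = γ·h_c·A = 8.30907 × 0.6 × 1.13097 = 5.63839 kN.
I_c = πr⁴/4 = π × 0.6⁴/4 = 0.101788 m⁴.
Centre of pressure: y_p = y_c + I_c/(y_c·A) = 0.6 + 0.101788/(0.6 × 1.13097) = 0.6 + 0.150001 = 0.750001 m along the plane.

h_p = 0.750 m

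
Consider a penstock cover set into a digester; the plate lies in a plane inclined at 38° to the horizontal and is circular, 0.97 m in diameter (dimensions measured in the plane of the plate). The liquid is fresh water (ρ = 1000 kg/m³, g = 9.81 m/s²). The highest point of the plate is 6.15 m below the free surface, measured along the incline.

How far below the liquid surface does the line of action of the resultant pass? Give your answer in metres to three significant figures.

h_p = 4.09 m

γ = ρg = 1000 × 9.81 = 9810 N/m³ = 9.81 kN/m³.
Let θ = 38° be the plate's angle to the horizontal; measure y along the incline from where the plane meets the free surface. Vertical depth h = y·sinθ with sinθ = 0.615661.
The centroid is at the centre, 0.485 m below the top of the plate, so y_c = 6.15 + 0.485 = 6.635 m and h_c = 6.635 × 0.615661 = 4.08491 m.
A = π(0.485)² = 0.738981 m².
Resultant F = γ·h_c·A = 9.81 × 4.08491 × 0.738981 = 29.6132 kN.
I_c = πr⁴/4 = π × 0.485⁴/4 = 0.0434567 m⁴.
Centre of pressure: y_p = y_c + I_c/(y_c·A) = 6.635 + 0.0434567/(6.635 × 0.738981) = 6.635 + 0.00886304 = 6.64386 m along the plane.
Vertically, h_p = y_p·sinθ = 6.64386 × 0.615661 = 4.09037 m.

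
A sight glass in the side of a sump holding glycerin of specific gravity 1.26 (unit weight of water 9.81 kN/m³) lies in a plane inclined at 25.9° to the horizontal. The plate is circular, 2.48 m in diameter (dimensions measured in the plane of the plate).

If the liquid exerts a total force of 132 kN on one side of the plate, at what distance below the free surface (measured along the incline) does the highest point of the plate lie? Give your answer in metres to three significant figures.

y_top ≈ 3.82 m

γ = 1.26 × 9.81 = 12.3606 kN/m³.
A = π(1.24)² = 4.83051 m².
From F = γ·h_c·A, the centroid depth is h_c = 132/(12.3606 × 4.83051) = 2.21076 m.
Let θ = 25.9° be the plate's angle to the horizontal; measure y along the incline from where the plane meets the free surface. Vertical depth h = y·sinθ with sinθ = 0.436802.
Along the incline, y_c = h_c/sinθ = 2.21076/0.436802 = 5.06124 m.
The centroid is at the centre, 1.24 m below the top of the plate, so the highest point sits at y_top = 5.06124 − 1.24 = 3.82124 m along the incline.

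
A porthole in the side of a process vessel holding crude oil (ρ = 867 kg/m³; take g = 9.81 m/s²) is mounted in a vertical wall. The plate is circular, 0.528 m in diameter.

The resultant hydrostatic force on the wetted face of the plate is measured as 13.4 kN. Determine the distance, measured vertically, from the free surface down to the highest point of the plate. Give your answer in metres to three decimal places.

γ = ρg = 867 × 9.81 / 1000 = 8.50527 kN/m³.
A = π(0.264)² = 0.218956 m².
From F = γ·h_c·A, the centroid depth is h_c = 13.4/(8.50527 × 0.218956) = 7.19548 m.
The centroid is at the centre, 0.264 m below the top of the plate, so the highest point sits at h_top = 7.19548 − 0.264 = 6.93148 m below the surface.

d_top ≈ 6.931 m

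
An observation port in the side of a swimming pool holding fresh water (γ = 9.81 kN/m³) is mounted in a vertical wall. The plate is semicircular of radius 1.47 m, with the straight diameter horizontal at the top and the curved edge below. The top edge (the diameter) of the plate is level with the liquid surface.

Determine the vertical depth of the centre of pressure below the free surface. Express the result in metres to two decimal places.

γ = 9.81 kN/m³.
The centroid of a semicircle lies 4r/(3π) = 0.623887 m from the diameter, here below the top edge, so the centroid depth is h_c = 0.623887 m.
A = πr²/2 = π × 1.47²/2 = 3.39433 m².
Resultant F = γ·h_c·A = 9.81 × 0.623887 × 3.39433 = 20.7744 kN.
I_c = (π/8 − 8/(9π))·r⁴ = 0.109757 × 1.47⁴ = 0.512509 m⁴.
Centre of pressure: y_p = y_c + I_c/(y_c·A) = 0.623887 + 0.512509/(0.623887 × 3.39433) = 0.623887 + 0.242015 = 0.865902 m along the plane.

h_p = 0.87 m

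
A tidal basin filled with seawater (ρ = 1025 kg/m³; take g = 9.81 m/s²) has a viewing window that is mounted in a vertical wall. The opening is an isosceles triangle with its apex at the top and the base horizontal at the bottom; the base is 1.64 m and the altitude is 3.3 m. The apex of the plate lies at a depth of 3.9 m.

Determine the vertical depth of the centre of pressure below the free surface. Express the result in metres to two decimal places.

γ = ρg = 1025 × 9.81 / 1000 = 10.05525 kN/m³.
With the apex up, the centroid sits 2h/3 = 2 × 3.3/3 = 2.2 m below the apex, so the centroid depth is h_c = 3.9 + 2.2 = 6.1 m.
A = ½ × 1.64 × 3.3 = 2.706 m².
Resultant F = γ·h_c·A = 10.05525 × 6.1 × 2.706 = 165.978 kN.
I_c = b·h³/36 = 1.64 × 3.3³/36 = 1.63713 m⁴.
Centre of pressure: y_p = y_c + I_c/(y_c·A) = 6.1 + 1.63713/(6.1 × 2.706) = 6.1 + 0.0991803 = 6.19918 m along the plane.

h_p = 6.20 m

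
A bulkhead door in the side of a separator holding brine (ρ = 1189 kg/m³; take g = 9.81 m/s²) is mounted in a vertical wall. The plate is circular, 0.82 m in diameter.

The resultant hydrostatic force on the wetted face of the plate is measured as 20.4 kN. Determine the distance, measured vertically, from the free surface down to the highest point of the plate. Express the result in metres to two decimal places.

d_top ≈ 2.90 m

γ = ρg = 1189 × 9.81 / 1000 = 11.66409 kN/m³.
A = π(0.41)² = 0.528102 m².
From F = γ·h_c·A, the centroid depth is h_c = 20.4/(11.66409 × 0.528102) = 3.31178 m.
The centroid is at the centre, 0.41 m below the top of the plate, so the highest point sits at h_top = 3.31178 − 0.41 = 2.90178 m below the surface.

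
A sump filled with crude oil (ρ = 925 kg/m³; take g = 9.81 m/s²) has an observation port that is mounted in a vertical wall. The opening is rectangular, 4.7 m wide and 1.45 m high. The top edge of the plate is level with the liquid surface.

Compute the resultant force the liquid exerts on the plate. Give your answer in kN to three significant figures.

F ≈ 44.8 kN

γ = ρg = 925 × 9.81 / 1000 = 9.07425 kN/m³.
The centroid lies 1.45/2 = 0.725 m below the top edge, so the centroid depth is h_c = 0.725 m.
A = 4.7 × 1.45 = 6.815 m².
Resultant F = γ·h_c·A = 9.07425 × 0.725 × 6.815 = 44.8347 kN.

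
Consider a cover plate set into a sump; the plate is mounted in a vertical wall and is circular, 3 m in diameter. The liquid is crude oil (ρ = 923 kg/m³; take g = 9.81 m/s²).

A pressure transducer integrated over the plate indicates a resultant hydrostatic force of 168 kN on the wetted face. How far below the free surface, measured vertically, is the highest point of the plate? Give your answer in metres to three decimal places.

γ = ρg = 923 × 9.81 / 1000 = 9.05463 kN/m³.
A = π(1.5)² = 7.06858 m².
From F = γ·h_c·A, the centroid depth is h_c = 168/(9.05463 × 7.06858) = 2.62486 m.
The centroid is at the centre, 1.5 m below the top of the plate, so the highest point sits at h_top = 2.62486 − 1.5 = 1.12486 m below the surface.

d_top ≈ 1.125 m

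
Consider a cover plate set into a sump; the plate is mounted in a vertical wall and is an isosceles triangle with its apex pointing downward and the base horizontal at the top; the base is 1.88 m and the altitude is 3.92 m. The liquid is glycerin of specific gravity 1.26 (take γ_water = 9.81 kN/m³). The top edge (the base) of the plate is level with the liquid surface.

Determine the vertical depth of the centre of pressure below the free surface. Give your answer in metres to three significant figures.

γ = 1.26 × 9.81 = 12.3606 kN/m³.
With the apex down, the centroid sits h/3 = 3.92/3 = 1.30667 m below the base (the top edge), so the centroid depth is h_c = 1.30667 m.
A = ½ × 1.88 × 3.92 = 3.6848 m².
Resultant F = γ·h_c·A = 12.3606 × 1.30667 × 3.6848 = 59.514 kN.
I_c = b·h³/36 = 1.88 × 3.92³/36 = 3.14567 m⁴.
Centre of pressure: y_p = y_c + I_c/(y_c·A) = 1.30667 + 3.14567/(1.30667 × 3.6848) = 1.30667 + 0.653331 = 1.96 m along the plane.

h_p = 1.96 m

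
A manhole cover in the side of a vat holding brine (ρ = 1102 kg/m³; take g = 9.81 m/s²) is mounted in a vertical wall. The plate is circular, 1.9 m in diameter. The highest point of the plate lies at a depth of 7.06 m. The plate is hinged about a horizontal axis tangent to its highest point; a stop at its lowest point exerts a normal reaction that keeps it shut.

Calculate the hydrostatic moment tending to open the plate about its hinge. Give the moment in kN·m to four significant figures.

γ = ρg = 1102 × 9.81 / 1000 = 10.81062 kN/m³.
The centroid is at the centre, 0.95 m below the top of the plate, so the centroid depth is h_c = 7.06 + 0.95 = 8.01 m.
A = π(0.95)² = 2.83529 m².
Resultant F = γ·h_c·A = 10.81062 × 8.01 × 2.83529 = 245.516 kN.
I_c = πr⁴/4 = π × 0.95⁴/4 = 0.639712 m⁴.
Centre of pressure: y_p = y_c + I_c/(y_c·A) = 8.01 + 0.639712/(8.01 × 2.83529) = 8.01 + 0.0281679 = 8.03817 m along the plane.
The resultant acts 0.95 + 0.0281679 = 0.978168 m (along the plate) below the hinge at the top edge, so the moment about the hinge is M = F × 0.978168 = 245.516 × 0.978168 = 240.156 kN·m.

M ≈ 240.2 kN·m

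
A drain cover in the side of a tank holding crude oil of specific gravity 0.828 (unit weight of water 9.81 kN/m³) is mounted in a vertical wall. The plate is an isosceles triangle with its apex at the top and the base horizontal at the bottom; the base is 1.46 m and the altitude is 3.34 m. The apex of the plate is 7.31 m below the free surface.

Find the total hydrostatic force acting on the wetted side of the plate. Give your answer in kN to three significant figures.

γ = 0.828 × 9.81 = 8.12268 kN/m³.
With the apex up, the centroid sits 2h/3 = 2 × 3.34/3 = 2.22667 m below the apex, so the centroid depth is h_c = 7.31 + 2.22667 = 9.53667 m.
A = ½ × 1.46 × 3.34 = 2.4382 m².
Resultant F = γ·h_c·A = 8.12268 × 9.53667 × 2.4382 = 188.871 kN.

F ≈ 189 kN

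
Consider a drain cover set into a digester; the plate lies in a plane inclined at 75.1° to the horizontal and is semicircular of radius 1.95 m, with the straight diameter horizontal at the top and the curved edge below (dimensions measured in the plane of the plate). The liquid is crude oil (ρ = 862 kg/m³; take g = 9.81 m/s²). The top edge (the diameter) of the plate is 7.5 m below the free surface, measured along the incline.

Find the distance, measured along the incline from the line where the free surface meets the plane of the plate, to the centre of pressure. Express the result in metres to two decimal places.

y_p = 8.36 m

γ = ρg = 862 × 9.81 / 1000 = 8.45622 kN/m³.
Let θ = 75.1° be the plate's angle to the horizontal; measure y along the incline from where the plane meets the free surface. Vertical depth h = y·sinθ with sinθ = 0.966376.
The centroid of a semicircle lies 4r/(3π) = 0.827606 m from the diameter, here below the top edge, so y_c = 7.5 + 0.827606 = 8.32761 m and h_c = 8.32761 × 0.966376 = 8.0476 m.
A = πr²/2 = π × 1.95²/2 = 5.97295 m².
Resultant F = γ·h_c·A = 8.45622 × 8.0476 × 5.97295 = 406.473 kN.
I_c = (π/8 − 8/(9π))·r⁴ = 0.109757 × 1.95⁴ = 1.58698 m⁴.
Centre of pressure: y_p = y_c + I_c/(y_c·A) = 8.32761 + 1.58698/(8.32761 × 5.97295) = 8.32761 + 0.0319053 = 8.35952 m along the plane.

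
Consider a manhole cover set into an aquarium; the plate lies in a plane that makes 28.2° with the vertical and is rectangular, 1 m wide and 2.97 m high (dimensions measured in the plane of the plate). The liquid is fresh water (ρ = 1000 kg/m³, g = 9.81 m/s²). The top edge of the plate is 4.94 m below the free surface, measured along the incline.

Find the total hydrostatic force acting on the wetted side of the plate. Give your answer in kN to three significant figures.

F ≈ 165 kN

γ = ρg = 1000 × 9.81 = 9810 N/m³ = 9.81 kN/m³.
The plate makes 28.2° with the vertical, i.e. θ = 90° − 28.2° = 61.8° to the horizontal. Measuring y along the incline from the free-surface line, vertical depth h = y·sinθ with sinθ = 0.881303.
The centroid lies 2.97/2 = 1.485 m below the top edge, so y_c = 4.94 + 1.485 = 6.425 m and h_c = 6.425 × 0.881303 = 5.66237 m.
A = 1 × 2.97 = 2.97 m².
Resultant F = γ·h_c·A = 9.81 × 5.66237 × 2.97 = 164.977 kN.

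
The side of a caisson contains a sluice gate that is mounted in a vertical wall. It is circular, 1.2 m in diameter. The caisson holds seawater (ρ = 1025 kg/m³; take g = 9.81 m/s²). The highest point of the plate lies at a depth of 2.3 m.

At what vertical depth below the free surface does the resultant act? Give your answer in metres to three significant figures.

h_p = 2.93 m

γ = ρg = 1025 × 9.81 / 1000 = 10.05525 kN/m³.
The centroid is at the centre, 0.6 m below the top of the plate, so the centroid depth is h_c = 2.3 + 0.6 = 2.9 m.
A = π(0.6)² = 1.13097 m².
Resultant F = γ·h_c·A = 10.05525 × 2.9 × 1.13097 = 32.9793 kN.
I_c = πr⁴/4 = π × 0.6⁴/4 = 0.101788 m⁴.
Centre of pressure: y_p = y_c + I_c/(y_c·A) = 2.9 + 0.101788/(2.9 × 1.13097) = 2.9 + 0.0310347 = 2.93103 m along the plane.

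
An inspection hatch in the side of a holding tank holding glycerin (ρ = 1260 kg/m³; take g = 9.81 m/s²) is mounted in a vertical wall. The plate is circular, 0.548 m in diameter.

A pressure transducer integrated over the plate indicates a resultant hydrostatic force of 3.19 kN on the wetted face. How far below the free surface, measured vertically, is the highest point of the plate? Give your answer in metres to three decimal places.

γ = ρg = 1260 × 9.81 / 1000 = 12.3606 kN/m³.
A = π(0.274)² = 0.235858 m².
From F = γ·h_c·A, the centroid depth is h_c = 3.19/(12.3606 × 0.235858) = 1.09421 m.
The centroid is at the centre, 0.274 m below the top of the plate, so the highest point sits at h_top = 1.09421 − 0.274 = 0.82021 m below the surface.

d_top ≈ 0.820 m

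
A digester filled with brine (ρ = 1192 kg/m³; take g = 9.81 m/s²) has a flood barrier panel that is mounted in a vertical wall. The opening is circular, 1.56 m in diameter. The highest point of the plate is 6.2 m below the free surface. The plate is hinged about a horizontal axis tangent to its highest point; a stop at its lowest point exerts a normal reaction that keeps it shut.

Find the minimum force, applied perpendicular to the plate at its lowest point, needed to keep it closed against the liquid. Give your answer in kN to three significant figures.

P ≈ 80.2 kN

γ = ρg = 1192 × 9.81 / 1000 = 11.69352 kN/m³.
The centroid is at the centre, 0.78 m below the top of the plate, so the centroid depth is h_c = 6.2 + 0.78 = 6.98 m.
A = π(0.78)² = 1.91134 m².
Resultant F = γ·h_c·A = 11.69352 × 6.98 × 1.91134 = 156.005 kN.
I_c = πr⁴/4 = π × 0.78⁴/4 = 0.290716 m⁴.
Centre of pressure: y_p = y_c + I_c/(y_c·A) = 6.98 + 0.290716/(6.98 × 1.91134) = 6.98 + 0.0217909 = 7.00179 m along the plane.
The resultant acts 0.78 + 0.0217909 = 0.801791 m (along the plate) below the hinge at the top edge, so the moment about the hinge is M = F × 0.801791 = 156.005 × 0.801791 = 125.083 kN·m.
A normal force at the bottom, 1.56 m from the hinge, must supply this moment: P = 125.083/1.56 = 80.1814 kN.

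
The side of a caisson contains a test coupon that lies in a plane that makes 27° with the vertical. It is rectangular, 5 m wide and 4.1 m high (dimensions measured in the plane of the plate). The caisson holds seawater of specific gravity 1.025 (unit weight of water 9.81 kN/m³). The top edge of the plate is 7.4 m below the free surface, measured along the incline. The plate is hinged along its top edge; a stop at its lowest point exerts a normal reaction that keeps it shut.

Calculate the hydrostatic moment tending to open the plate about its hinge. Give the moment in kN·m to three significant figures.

M ≈ 3820 kN·m

γ = 1.025 × 9.81 = 10.05525 kN/m³.
The plate makes 27° with the vertical, i.e. θ = 90° − 27° = 63° to the horizontal. Measuring y along the incline from the free-surface line, vertical depth h = y·sinθ with sinθ = 0.891007.
The centroid lies 4.1/2 = 2.05 m below the top edge, so y_c = 7.4 + 2.05 = 9.45 m and h_c = 9.45 × 0.891007 = 8.42002 m.
A = 5 × 4.1 = 20.5 m².
Resultant F = γ·h_c·A = 10.05525 × 8.42002 × 20.5 = 1735.64 kN.
I_c = b·h³/12 = 5 × 4.1³/12 = 28.7171 m⁴.
Centre of pressure: y_p = y_c + I_c/(y_c·A) = 9.45 + 28.7171/(9.45 × 20.5) = 9.45 + 0.148236 = 9.59824 m along the plane.
The resultant acts 2.05 + 0.148236 = 2.19824 m (along the plate) below the hinge at the top edge, so the moment about the hinge is M = F × 2.19824 = 1735.64 × 2.19824 = 3815.35 kN·m.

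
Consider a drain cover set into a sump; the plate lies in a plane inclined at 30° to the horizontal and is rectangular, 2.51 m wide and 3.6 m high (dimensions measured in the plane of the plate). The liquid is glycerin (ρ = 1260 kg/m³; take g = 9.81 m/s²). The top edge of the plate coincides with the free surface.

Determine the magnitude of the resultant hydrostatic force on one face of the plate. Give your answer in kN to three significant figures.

F ≈ 101 kN

γ = ρg = 1260 × 9.81 / 1000 = 12.3606 kN/m³.
Let θ = 30° be the plate's angle to the horizontal; measure y along the incline from where the plane meets the free surface. Vertical depth h = y·sinθ with sinθ = 0.500000.
The centroid lies 3.6/2 = 1.8 m below the top edge, so y_c = 1.8 m and h_c = 1.8 × 0.500000 = 0.9 m.
A = 2.51 × 3.6 = 9.036 m².
Resultant F = γ·h_c·A = 12.3606 × 0.9 × 9.036 = 100.521 kN.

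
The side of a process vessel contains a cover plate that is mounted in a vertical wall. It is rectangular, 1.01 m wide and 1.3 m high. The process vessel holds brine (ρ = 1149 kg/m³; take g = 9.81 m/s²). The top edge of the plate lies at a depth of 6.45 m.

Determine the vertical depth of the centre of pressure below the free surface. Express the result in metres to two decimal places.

γ = ρg = 1149 × 9.81 / 1000 = 11.27169 kN/m³.
The centroid lies 1.3/2 = 0.65 m below the top edge, so the centroid depth is h_c = 6.45 + 0.65 = 7.1 m.
A = 1.01 × 1.3 = 1.313 m².
Resultant F = γ·h_c·A = 11.27169 × 7.1 × 1.313 = 105.078 kN.
I_c = b·h³/12 = 1.01 × 1.3³/12 = 0.184914 m⁴.
Centre of pressure: y_p = y_c + I_c/(y_c·A) = 7.1 + 0.184914/(7.1 × 1.313) = 7.1 + 0.0198357 = 7.11984 m along the plane.

h_p = 7.12 m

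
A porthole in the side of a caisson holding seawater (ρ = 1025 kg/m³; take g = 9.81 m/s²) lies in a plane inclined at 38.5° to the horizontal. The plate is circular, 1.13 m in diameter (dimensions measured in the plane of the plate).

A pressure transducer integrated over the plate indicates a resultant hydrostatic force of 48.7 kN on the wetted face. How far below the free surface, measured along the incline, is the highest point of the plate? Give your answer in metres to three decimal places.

y_top ≈ 7.193 m

γ = ρg = 1025 × 9.81 / 1000 = 10.05525 kN/m³.
A = π(0.565)² = 1.00287 m².
From F = γ·h_c·A, the centroid depth is h_c = 48.7/(10.05525 × 1.00287) = 4.82938 m.
Let θ = 38.5° be the plate's angle to the horizontal; measure y along the incline from where the plane meets the free surface. Vertical depth h = y·sinθ with sinθ = 0.622515.
Along the incline, y_c = h_c/sinθ = 4.82938/0.622515 = 7.75785 m.
The centroid is at the centre, 0.565 m below the top of the plate, so the highest point sits at y_top = 7.75785 − 0.565 = 7.19285 m along the incline.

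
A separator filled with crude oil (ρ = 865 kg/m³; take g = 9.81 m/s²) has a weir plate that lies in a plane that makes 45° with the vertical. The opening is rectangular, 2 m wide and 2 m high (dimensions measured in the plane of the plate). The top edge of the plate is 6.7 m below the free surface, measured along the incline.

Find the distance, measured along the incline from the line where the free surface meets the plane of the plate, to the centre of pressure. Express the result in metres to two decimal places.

y_p = 7.74 m

γ = ρg = 865 × 9.81 / 1000 = 8.48565 kN/m³.
The plate makes 45° with the vertical, i.e. θ = 90° − 45° = 45° to the horizontal. Measuring y along the incline from the free-surface line, vertical depth h = y·sinθ with sinθ = 0.707107.
The centroid lies 2/2 = 1 m below the top edge, so y_c = 6.7 + 1 = 7.7 m and h_c = 7.7 × 0.707107 = 5.44472 m.
A = 2 × 2 = 4 m².
Resultant F = γ·h_c·A = 8.48565 × 5.44472 × 4 = 184.808 kN.
I_c = b·h³/12 = 2 × 2³/12 = 1.33333 m⁴.
Centre of pressure: y_p = y_c + I_c/(y_c·A) = 7.7 + 1.33333/(7.7 × 4) = 7.7 + 0.0432899 = 7.74329 m along the plane.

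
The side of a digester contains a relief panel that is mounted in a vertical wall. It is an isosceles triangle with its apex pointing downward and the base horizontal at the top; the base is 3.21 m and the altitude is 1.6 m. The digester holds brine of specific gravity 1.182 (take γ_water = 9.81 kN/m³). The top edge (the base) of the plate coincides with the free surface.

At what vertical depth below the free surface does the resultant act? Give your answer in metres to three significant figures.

h_p = 0.800 m

γ = 1.182 × 9.81 = 11.59542 kN/m³.
With the apex down, the centroid sits h/3 = 1.6/3 = 0.533333 m below the base (the top edge), so the centroid depth is h_c = 0.533333 m.
A = ½ × 3.21 × 1.6 = 2.568 m².
Resultant F = γ·h_c·A = 11.59542 × 0.533333 × 2.568 = 15.8811 kN.
I_c = b·h³/36 = 3.21 × 1.6³/36 = 0.365227 m⁴.
Centre of pressure: y_p = y_c + I_c/(y_c·A) = 0.533333 + 0.365227/(0.533333 × 2.568) = 0.533333 + 0.266667 = 0.8 m along the plane.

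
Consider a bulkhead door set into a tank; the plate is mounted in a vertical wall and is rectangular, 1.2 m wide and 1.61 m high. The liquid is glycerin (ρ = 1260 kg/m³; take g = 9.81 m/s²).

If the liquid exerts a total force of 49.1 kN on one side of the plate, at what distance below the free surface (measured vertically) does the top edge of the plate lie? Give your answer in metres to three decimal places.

γ = ρg = 1260 × 9.81 / 1000 = 12.3606 kN/m³.
A = 1.2 × 1.61 = 1.932 m².
From F = γ·h_c·A, the centroid depth is h_c = 49.1/(12.3606 × 1.932) = 2.05606 m.
The centroid lies 1.61/2 = 0.805 m below the top edge, so the top edge sits at h_top = 2.05606 − 0.805 = 1.25106 m below the surface.

d_top ≈ 1.251 m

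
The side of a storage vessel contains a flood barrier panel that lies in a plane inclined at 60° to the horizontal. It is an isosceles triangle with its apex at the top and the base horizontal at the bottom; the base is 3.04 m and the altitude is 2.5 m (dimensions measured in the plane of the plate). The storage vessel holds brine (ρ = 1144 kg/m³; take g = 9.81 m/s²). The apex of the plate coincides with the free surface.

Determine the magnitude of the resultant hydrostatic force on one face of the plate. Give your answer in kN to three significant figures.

γ = ρg = 1144 × 9.81 / 1000 = 11.22264 kN/m³.
Let θ = 60° be the plate's angle to the horizontal; measure y along the incline from where the plane meets the free surface. Vertical depth h = y·sinθ with sinθ = 0.866025.
With the apex up, the centroid sits 2h/3 = 2 × 2.5/3 = 1.66667 m below the apex, so y_c = 1.66667 m and h_c = 1.66667 × 0.866025 = 1.44338 m.
A = ½ × 3.04 × 2.5 = 3.8 m².
Resultant F = γ·h_c·A = 11.22264 × 1.44338 × 3.8 = 61.5544 kN.

F ≈ 61.6 kN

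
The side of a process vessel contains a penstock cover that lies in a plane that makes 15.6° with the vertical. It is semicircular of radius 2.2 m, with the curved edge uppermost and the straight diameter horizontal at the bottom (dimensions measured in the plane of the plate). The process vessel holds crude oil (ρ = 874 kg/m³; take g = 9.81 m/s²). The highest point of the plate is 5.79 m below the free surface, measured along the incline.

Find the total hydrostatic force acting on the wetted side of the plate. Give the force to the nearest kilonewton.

F ≈ 443 kN

γ = ρg = 874 × 9.81 / 1000 = 8.57394 kN/m³.
The plate makes 15.6° with the vertical, i.e. θ = 90° − 15.6° = 74.4° to the horizontal. Measuring y along the incline from the free-surface line, vertical depth h = y·sinθ with sinθ = 0.963163.
The centroid lies 4r/(3π) = 0.933709 m above the diameter, so r − 4r/(3π) = 2.2 − 0.933709 = 1.26629 m below the topmost point, so y_c = 5.79 + 1.26629 = 7.05629 m and h_c = 7.05629 × 0.963163 = 6.79636 m.
A = πr²/2 = π × 2.2²/2 = 7.60265 m².
Resultant F = γ·h_c·A = 8.57394 × 6.79636 × 7.60265 = 443.018 kN.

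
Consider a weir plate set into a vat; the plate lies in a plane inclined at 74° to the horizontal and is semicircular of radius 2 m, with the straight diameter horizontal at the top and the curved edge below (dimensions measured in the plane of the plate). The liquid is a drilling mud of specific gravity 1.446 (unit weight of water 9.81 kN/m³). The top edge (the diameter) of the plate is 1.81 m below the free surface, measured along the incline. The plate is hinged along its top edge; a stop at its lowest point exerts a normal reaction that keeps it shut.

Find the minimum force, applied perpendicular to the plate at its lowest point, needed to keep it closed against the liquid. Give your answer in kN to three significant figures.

P ≈ 109 kN

γ = 1.446 × 9.81 = 14.18526 kN/m³.
Let θ = 74° be the plate's angle to the horizontal; measure y along the incline from where the plane meets the free surface. Vertical depth h = y·sinθ with sinθ = 0.961262.
The centroid of a semicircle lies 4r/(3π) = 0.848826 m from the diameter, here below the top edge, so y_c = 1.81 + 0.848826 = 2.65883 m and h_c = 2.65883 × 0.961262 = 2.55583 m.
A = πr²/2 = π × 2²/2 = 6.28319 m².
Resultant F = γ·h_c·A = 14.18526 × 2.55583 × 6.28319 = 227.798 kN.
I_c = (π/8 − 8/(9π))·r⁴ = 0.109757 × 2⁴ = 1.75611 m⁴.
Centre of pressure: y_p = y_c + I_c/(y_c·A) = 2.65883 + 1.75611/(2.65883 × 6.28319) = 2.65883 + 0.105119 = 2.76395 m along the plane.
The resultant acts 0.848826 + 0.105119 = 0.953945 m (along the plate) below the hinge at the top edge, so the moment about the hinge is M = F × 0.953945 = 227.798 × 0.953945 = 217.307 kN·m.
A normal force at the bottom, 2 m from the hinge, must supply this moment: P = 217.307/2 = 108.653 kN.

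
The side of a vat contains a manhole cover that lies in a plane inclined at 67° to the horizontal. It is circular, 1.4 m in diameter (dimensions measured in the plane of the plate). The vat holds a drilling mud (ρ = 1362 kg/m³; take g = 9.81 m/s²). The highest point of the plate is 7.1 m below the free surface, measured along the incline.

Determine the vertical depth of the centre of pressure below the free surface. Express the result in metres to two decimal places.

γ = ρg = 1362 × 9.81 / 1000 = 13.36122 kN/m³.
Let θ = 67° be the plate's angle to the horizontal; measure y along the incline from where the plane meets the free surface. Vertical depth h = y·sinθ with sinθ = 0.920505.
The centroid is at the centre, 0.7 m below the top of the plate, so y_c = 7.1 + 0.7 = 7.8 m and h_c = 7.8 × 0.920505 = 7.17994 m.
A = π(0.7)² = 1.53938 m².
Resultant F = γ·h_c·A = 13.36122 × 7.17994 × 1.53938 = 147.677 kN.
I_c = πr⁴/4 = π × 0.7⁴/4 = 0.188574 m⁴.
Centre of pressure: y_p = y_c + I_c/(y_c·A) = 7.8 + 0.188574/(7.8 × 1.53938) = 7.8 + 0.0157051 = 7.81571 m along the plane.
Vertically, h_p = y_p·sinθ = 7.81571 × 0.920505 = 7.1944 m.

h_p = 7.19 m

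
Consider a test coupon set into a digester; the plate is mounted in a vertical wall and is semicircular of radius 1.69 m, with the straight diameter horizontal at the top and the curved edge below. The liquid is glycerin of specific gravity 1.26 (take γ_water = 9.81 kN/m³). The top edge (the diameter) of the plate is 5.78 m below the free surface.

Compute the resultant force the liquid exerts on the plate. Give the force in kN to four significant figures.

F ≈ 360.3 kN

γ = 1.26 × 9.81 = 12.3606 kN/m³.
The centroid of a semicircle lies 4r/(3π) = 0.717258 m from the diameter, here below the top edge, so the centroid depth is h_c = 5.78 + 0.717258 = 6.49726 m.
A = πr²/2 = π × 1.69²/2 = 4.48635 m².
Resultant F = γ·h_c·A = 12.3606 × 6.49726 × 4.48635 = 360.299 kN.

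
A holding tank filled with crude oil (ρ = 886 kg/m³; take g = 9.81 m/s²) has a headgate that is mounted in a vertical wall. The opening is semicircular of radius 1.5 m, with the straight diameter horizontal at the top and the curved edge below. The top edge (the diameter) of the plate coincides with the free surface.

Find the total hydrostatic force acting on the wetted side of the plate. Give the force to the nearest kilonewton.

F ≈ 20 kN

γ = ρg = 886 × 9.81 / 1000 = 8.69166 kN/m³.
The centroid of a semicircle lies 4r/(3π) = 0.63662 m from the diameter, here below the top edge, so the centroid depth is h_c = 0.63662 m.
A = πr²/2 = π × 1.5²/2 = 3.53429 m².
Resultant F = γ·h_c·A = 8.69166 × 0.63662 × 3.53429 = 19.5562 kN.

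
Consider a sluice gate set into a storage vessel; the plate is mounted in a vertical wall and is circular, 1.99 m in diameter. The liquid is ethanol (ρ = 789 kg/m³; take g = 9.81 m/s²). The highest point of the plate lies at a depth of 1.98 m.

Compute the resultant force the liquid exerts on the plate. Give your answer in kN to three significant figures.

γ = ρg = 789 × 9.81 / 1000 = 7.74009 kN/m³.
The centroid is at the centre, 0.995 m below the top of the plate, so the centroid depth is h_c = 1.98 + 0.995 = 2.975 m.
A = π(0.995)² = 3.11026 m².
Resultant F = γ·h_c·A = 7.74009 × 2.975 × 3.11026 = 71.6192 kN.

F ≈ 71.6 kN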